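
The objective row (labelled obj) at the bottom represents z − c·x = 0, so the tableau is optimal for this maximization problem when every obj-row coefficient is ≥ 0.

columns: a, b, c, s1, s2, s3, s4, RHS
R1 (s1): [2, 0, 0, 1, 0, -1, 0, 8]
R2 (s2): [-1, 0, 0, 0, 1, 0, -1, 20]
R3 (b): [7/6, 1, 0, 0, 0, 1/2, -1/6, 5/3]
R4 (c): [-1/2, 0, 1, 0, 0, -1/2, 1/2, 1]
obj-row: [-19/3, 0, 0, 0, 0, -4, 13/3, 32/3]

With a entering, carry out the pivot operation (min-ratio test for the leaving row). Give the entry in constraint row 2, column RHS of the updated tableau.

150/7

Ratio test on column a — row 1: 8/2 = 4; row 2: entry -1 ≤ 0; row 3: (5/3)/(7/6) = 10/7; row 4: entry -1/2 ≤ 0. Minimum is 10/7 at row 3 (b leaves); pivot element 7/6.
Divide row 3 by 7/6; eliminate column a from the other rows.
Row 2 update in column RHS: 20 − (-1)·(10/7) = 150/7.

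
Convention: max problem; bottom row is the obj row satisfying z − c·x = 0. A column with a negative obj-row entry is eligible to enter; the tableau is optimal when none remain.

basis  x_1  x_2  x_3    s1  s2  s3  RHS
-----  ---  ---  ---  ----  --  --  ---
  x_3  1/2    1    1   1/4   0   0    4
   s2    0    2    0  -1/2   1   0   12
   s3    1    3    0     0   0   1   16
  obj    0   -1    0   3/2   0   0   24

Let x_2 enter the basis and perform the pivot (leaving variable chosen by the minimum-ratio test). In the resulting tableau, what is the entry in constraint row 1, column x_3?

1

Ratio test on column x_2 — row 1: 4/1 = 4; row 2: 12/2 = 6; row 3: 16/3 = 16/3. Minimum is 4 at row 1 (x_3 leaves); pivot element 1.
Divide row 1 by 1; eliminate column x_2 from the other rows.
In the new row 1, the x_3 entry is the old entry divided by the pivot: 1/1 = 1.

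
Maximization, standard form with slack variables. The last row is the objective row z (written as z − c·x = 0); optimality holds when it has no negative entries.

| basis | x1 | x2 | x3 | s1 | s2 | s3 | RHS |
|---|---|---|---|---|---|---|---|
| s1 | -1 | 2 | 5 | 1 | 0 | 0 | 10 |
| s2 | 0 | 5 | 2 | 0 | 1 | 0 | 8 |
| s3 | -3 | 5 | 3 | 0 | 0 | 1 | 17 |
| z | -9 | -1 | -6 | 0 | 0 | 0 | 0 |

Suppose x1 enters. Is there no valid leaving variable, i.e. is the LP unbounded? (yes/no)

Every constraint-row entry in column x1 is ≤ 0, so increasing x1 is unbounded.

yes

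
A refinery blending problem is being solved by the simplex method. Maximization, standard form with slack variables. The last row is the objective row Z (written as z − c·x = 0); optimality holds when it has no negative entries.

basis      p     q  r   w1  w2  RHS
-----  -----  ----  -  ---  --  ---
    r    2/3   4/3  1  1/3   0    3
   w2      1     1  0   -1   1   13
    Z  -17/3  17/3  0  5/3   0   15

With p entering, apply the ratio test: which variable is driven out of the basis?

r

Column p entries and ratios — r: 3/(2/3) = 9/2; w2: 13/1 = 13.
Smallest ratio is 9/2 in the row of r, so r leaves.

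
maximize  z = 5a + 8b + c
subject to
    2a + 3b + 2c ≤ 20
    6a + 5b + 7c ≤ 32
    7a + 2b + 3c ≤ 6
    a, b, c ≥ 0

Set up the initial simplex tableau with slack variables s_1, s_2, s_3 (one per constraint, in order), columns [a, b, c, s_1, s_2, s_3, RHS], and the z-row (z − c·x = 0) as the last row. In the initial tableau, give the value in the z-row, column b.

-8

The z-row carries the negated objective coefficients: the b entry is -8.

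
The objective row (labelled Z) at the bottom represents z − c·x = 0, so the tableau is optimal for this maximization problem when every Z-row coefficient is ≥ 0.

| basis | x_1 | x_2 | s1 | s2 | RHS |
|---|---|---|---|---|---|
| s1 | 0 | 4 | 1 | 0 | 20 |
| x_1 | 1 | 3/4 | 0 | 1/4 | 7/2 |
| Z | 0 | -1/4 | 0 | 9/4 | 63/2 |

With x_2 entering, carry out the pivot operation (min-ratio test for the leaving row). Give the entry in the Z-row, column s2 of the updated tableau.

Ratio test on column x_2 — row 1: 20/4 = 5; row 2: (7/2)/(3/4) = 14/3. Minimum is 14/3 at row 2 (x_1 leaves); pivot element 3/4.
Divide row 2 by 3/4; eliminate column x_2 from the other rows.
Z-row update in column s2: 9/4 − (-1/4)·(1/3) = 7/3.

7/3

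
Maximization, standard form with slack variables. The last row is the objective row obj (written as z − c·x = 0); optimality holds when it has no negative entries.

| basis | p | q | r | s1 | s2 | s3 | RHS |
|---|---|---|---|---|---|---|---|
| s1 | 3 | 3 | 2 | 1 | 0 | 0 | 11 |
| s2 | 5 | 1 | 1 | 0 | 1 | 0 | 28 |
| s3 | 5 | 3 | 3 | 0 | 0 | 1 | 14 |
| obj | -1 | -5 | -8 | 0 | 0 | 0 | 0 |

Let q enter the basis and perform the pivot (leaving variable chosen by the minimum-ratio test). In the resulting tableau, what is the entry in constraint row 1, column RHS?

11/3

Ratio test on column q — row 1: 11/3 = 11/3; row 2: 28/1 = 28; row 3: 14/3 = 14/3. Minimum is 11/3 at row 1 (s1 leaves); pivot element 3.
Divide row 1 by 3; eliminate column q from the other rows.
In the new row 1, the RHS entry is the old entry divided by the pivot: 11/3 = 11/3.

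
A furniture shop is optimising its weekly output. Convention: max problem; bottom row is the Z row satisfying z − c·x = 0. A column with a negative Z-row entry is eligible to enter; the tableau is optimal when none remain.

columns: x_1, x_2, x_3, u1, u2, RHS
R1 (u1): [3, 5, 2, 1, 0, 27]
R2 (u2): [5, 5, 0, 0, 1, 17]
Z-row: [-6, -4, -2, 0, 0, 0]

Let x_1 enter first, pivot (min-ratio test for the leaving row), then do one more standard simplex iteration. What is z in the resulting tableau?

Ratio test on column x_1 — row 1: 27/3 = 9; row 2: 17/5 = 17/5. Minimum is 17/5 at row 2 (u2 leaves); pivot element 5.
Pivot on row 2; the Z-row RHS becomes 0 − (-6)·(17/5) = 102/5.
Next entering variable (most negative Z-row entry -2): x_3.
Ratio test on column x_3 — row 1: (84/5)/2 = 42/5; row 2: entry 0 ≤ 0. Minimum is 42/5 at row 1 (u1 leaves); pivot element 2.
After the second pivot the Z-row RHS is 102/5 − (-2)·(42/5) = 186/5.

186/5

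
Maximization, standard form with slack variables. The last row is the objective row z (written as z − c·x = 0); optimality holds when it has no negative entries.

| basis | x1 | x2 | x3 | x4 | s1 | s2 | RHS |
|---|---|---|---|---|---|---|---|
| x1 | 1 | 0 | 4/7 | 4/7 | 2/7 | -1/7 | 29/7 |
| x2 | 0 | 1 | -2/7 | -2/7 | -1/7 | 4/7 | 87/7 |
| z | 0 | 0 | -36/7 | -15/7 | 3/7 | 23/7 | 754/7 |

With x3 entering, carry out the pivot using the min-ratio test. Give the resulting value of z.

145

Ratio test on column x3 — row 1: (29/7)/(4/7) = 29/4; row 2: entry -2/7 ≤ 0. Minimum is 29/4 at row 1 (x1 leaves); pivot element 4/7.
Pivot on row 1; the z-row RHS becomes 754/7 − (-36/7)·(29/4) = 145.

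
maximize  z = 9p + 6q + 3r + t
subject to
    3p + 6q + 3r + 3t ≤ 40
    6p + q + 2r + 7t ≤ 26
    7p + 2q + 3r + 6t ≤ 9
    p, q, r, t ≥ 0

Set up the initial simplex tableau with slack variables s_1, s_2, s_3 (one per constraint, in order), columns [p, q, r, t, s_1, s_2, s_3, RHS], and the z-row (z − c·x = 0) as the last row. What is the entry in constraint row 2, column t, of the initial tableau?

7

Constraint 2 has coefficient 7 on t.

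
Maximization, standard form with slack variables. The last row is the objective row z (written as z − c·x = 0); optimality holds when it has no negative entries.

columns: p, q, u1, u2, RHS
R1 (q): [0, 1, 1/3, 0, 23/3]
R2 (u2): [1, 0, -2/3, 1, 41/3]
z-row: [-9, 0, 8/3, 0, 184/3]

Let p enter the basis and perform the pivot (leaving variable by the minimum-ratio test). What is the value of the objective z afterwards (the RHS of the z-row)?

Ratio test on column p — row 1: entry 0 ≤ 0; row 2: (41/3)/1 = 41/3. Minimum is 41/3 at row 2 (u2 leaves); pivot element 1.
Pivot on row 2; the z-row RHS becomes 184/3 − (-9)·(41/3) = 553/3.

553/3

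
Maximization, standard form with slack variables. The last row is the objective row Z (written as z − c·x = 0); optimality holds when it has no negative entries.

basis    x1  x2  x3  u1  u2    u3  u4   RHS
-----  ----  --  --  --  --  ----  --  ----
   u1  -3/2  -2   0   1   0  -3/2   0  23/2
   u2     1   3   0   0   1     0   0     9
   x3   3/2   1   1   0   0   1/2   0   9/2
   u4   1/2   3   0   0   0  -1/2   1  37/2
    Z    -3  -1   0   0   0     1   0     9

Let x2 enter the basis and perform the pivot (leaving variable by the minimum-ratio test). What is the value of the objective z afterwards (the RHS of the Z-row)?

12

Ratio test on column x2 — row 1: entry -2 ≤ 0; row 2: 9/3 = 3; row 3: (9/2)/1 = 9/2; row 4: (37/2)/3 = 37/6. Minimum is 3 at row 2 (u2 leaves); pivot element 3.
Pivot on row 2; the Z-row RHS becomes 9 − (-1)·3 = 12.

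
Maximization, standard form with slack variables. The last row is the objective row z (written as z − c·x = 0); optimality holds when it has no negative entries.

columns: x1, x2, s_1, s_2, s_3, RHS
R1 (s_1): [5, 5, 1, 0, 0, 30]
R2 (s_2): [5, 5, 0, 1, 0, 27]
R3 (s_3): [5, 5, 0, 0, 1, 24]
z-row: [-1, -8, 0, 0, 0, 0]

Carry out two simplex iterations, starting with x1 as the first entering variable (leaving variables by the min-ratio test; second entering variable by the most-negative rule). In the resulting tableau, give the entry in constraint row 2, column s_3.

Ratio test on column x1 — row 1: 30/5 = 6; row 2: 27/5 = 27/5; row 3: 24/5 = 24/5. Minimum is 24/5 at row 3 (s_3 leaves); pivot element 5.
Divide row 3 by 5; eliminate column x1 from the other rows.
Second iteration: most negative z-row entry is -7 in column x2, so x2 enters.
Ratio test on column x2 — row 1: entry 0 ≤ 0; row 2: entry 0 ≤ 0; row 3: (24/5)/1 = 24/5. Minimum is 24/5 at row 3 (x1 leaves); pivot element 1.
Divide row 3 by 1; eliminate column x2 from the other rows.
After both pivots, the entry at constraint row 2, column s_3 is -1.

-1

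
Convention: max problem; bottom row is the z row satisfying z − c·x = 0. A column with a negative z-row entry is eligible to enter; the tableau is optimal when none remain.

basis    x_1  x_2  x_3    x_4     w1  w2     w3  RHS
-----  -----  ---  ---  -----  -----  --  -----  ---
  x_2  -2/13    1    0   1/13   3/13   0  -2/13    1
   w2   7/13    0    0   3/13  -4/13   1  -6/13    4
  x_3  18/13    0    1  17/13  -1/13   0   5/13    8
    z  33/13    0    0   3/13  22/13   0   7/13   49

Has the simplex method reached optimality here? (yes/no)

yes

Every z-row coefficient is ≥ 0, so the tableau is optimal.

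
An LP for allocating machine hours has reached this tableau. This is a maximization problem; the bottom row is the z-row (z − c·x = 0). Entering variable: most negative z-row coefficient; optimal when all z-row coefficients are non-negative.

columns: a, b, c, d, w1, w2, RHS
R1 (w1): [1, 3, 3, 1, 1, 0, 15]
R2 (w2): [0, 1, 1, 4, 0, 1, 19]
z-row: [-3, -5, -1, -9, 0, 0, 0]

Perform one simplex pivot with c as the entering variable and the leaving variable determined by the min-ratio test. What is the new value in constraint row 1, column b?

1

Ratio test on column c — row 1: 15/3 = 5; row 2: 19/1 = 19. Minimum is 5 at row 1 (w1 leaves); pivot element 3.
Divide row 1 by 3; eliminate column c from the other rows.
In the new row 1, the b entry is the old entry divided by the pivot: 3/3 = 1.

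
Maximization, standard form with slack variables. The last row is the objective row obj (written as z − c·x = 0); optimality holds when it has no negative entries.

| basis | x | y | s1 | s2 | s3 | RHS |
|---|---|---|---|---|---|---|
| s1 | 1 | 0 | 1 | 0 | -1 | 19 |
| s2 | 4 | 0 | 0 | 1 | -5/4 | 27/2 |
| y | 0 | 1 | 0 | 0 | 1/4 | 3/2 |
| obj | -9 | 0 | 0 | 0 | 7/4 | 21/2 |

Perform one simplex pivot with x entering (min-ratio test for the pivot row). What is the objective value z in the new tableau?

327/8

Ratio test on column x — row 1: 19/1 = 19; row 2: (27/2)/4 = 27/8; row 3: entry 0 ≤ 0. Minimum is 27/8 at row 2 (s2 leaves); pivot element 4.
Pivot on row 2; the obj-row RHS becomes 21/2 − (-9)·(27/8) = 327/8.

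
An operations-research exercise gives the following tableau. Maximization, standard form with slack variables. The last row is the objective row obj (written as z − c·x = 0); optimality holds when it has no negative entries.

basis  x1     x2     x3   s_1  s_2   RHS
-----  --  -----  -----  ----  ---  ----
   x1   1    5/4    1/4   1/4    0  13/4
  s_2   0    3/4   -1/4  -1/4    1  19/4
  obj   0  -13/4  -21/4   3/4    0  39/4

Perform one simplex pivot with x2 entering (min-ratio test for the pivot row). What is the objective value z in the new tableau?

Ratio test on column x2 — row 1: (13/4)/(5/4) = 13/5; row 2: (19/4)/(3/4) = 19/3. Minimum is 13/5 at row 1 (x1 leaves); pivot element 5/4.
Pivot on row 1; the obj-row RHS becomes 39/4 − (-13/4)·(13/5) = 91/5.

91/5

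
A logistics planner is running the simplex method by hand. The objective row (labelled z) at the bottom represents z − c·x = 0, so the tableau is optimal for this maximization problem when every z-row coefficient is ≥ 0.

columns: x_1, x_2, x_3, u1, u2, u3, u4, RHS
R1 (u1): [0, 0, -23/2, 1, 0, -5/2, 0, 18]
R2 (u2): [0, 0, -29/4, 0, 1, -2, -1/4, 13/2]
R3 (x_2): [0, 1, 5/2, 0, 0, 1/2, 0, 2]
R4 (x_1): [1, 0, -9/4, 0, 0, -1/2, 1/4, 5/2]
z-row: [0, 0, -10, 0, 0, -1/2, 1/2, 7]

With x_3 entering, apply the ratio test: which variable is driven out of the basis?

x_2

Column x_3 entries and ratios — u1: -23/2 ≤ 0, skip; u2: -29/4 ≤ 0, skip; x_2: 2/(5/2) = 4/5; x_1: -9/4 ≤ 0, skip.
Smallest ratio is 4/5 in the row of x_2, so x_2 leaves.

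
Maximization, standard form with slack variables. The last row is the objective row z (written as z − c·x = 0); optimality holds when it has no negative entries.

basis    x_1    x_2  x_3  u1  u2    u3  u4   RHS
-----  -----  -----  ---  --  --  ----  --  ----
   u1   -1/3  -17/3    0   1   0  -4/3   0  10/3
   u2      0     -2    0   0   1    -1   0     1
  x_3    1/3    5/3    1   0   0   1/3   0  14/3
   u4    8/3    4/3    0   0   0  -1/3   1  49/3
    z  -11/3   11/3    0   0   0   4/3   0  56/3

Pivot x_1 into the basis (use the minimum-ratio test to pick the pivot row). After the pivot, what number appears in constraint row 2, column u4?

0

Ratio test on column x_1 — row 1: entry -1/3 ≤ 0; row 2: entry 0 ≤ 0; row 3: (14/3)/(1/3) = 14; row 4: (49/3)/(8/3) = 49/8. Minimum is 49/8 at row 4 (u4 leaves); pivot element 8/3.
Divide row 4 by 8/3; eliminate column x_1 from the other rows.
Row 2 update in column u4: 0 − 0·(3/8) = 0.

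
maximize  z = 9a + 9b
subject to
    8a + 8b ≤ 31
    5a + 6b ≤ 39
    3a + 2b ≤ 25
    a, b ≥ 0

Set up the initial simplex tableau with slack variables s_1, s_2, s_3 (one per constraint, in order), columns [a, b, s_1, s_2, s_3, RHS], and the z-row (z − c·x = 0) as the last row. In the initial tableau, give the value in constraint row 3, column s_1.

0

Slack s_1 belongs to constraint 1; its column is the unit vector e_1, so the entry in row 3 is 0.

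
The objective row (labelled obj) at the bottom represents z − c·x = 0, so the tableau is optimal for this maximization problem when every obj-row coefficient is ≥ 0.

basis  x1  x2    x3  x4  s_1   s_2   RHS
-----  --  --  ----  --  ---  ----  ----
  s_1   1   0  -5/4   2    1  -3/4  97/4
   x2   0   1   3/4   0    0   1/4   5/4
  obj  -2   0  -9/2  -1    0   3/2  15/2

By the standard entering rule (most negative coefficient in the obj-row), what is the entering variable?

x3

Negative obj-row entries: x1: -2, x3: -9/2, x4: -1.
The most negative is -9/2 in column x3, so x3 enters.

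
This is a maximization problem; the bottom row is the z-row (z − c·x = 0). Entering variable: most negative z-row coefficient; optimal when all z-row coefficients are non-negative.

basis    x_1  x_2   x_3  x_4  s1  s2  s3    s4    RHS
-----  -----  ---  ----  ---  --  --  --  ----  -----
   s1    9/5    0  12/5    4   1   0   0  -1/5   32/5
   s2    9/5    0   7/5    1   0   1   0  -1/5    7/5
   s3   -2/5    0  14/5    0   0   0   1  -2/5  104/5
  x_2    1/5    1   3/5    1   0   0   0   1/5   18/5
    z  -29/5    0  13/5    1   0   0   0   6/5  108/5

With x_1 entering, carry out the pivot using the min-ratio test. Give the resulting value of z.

235/9

Ratio test on column x_1 — row 1: (32/5)/(9/5) = 32/9; row 2: (7/5)/(9/5) = 7/9; row 3: entry -2/5 ≤ 0; row 4: (18/5)/(1/5) = 18. Minimum is 7/9 at row 2 (s2 leaves); pivot element 9/5.
Pivot on row 2; the z-row RHS becomes 108/5 − (-29/5)·(7/9) = 235/9.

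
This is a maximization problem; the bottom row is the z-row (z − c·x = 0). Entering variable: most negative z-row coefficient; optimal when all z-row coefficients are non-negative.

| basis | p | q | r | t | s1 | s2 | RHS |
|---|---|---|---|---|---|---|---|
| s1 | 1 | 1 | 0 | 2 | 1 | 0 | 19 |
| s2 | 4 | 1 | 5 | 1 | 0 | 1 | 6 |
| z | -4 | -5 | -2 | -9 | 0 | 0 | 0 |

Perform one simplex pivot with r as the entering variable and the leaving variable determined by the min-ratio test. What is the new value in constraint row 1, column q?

1

Ratio test on column r — row 1: entry 0 ≤ 0; row 2: 6/5 = 6/5. Minimum is 6/5 at row 2 (s2 leaves); pivot element 5.
Divide row 2 by 5; eliminate column r from the other rows.
Row 1 update in column q: 1 − 0·(1/5) = 1.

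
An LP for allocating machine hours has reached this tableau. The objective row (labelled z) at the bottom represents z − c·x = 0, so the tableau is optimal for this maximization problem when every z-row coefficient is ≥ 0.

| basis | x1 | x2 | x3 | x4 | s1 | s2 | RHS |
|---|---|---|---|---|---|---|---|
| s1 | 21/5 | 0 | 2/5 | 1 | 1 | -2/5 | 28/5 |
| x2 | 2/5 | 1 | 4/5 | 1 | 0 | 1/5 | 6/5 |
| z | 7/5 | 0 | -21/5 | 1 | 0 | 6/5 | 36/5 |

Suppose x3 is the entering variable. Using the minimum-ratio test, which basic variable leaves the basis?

Column x3 entries and ratios — s1: (28/5)/(2/5) = 14; x2: (6/5)/(4/5) = 3/2.
Smallest ratio is 3/2 in the row of x2, so x2 leaves.

x2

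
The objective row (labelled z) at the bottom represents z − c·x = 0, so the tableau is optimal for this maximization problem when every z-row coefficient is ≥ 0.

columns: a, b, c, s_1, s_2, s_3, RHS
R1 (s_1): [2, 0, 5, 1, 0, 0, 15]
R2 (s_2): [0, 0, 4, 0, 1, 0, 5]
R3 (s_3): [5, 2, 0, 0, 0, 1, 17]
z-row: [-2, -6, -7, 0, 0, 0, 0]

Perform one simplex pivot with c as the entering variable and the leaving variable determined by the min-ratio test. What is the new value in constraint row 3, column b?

Ratio test on column c — row 1: 15/5 = 3; row 2: 5/4 = 5/4; row 3: entry 0 ≤ 0. Minimum is 5/4 at row 2 (s_2 leaves); pivot element 4.
Divide row 2 by 4; eliminate column c from the other rows.
Row 3 update in column b: 2 − 0·0 = 2.

2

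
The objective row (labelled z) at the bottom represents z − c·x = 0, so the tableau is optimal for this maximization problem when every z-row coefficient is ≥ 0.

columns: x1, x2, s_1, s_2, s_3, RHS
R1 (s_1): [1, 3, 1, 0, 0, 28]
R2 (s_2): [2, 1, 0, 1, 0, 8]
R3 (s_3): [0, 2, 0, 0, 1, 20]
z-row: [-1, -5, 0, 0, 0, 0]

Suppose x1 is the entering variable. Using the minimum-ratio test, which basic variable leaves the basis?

Column x1 entries and ratios — s_1: 28/1 = 28; s_2: 8/2 = 4; s_3: 0 ≤ 0, skip.
Smallest ratio is 4 in the row of s_2, so s_2 leaves.

s_2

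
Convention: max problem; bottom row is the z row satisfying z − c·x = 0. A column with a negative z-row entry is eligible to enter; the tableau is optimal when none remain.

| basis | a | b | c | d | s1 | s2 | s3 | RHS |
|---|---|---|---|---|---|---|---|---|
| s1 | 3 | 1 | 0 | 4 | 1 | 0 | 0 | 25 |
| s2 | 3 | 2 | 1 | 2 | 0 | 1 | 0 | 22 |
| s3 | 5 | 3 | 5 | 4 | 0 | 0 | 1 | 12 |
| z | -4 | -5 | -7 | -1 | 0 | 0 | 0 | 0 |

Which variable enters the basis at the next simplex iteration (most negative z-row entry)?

Negative z-row entries: a: -4, b: -5, c: -7, d: -1.
The most negative is -7 in column c, so c enters.

c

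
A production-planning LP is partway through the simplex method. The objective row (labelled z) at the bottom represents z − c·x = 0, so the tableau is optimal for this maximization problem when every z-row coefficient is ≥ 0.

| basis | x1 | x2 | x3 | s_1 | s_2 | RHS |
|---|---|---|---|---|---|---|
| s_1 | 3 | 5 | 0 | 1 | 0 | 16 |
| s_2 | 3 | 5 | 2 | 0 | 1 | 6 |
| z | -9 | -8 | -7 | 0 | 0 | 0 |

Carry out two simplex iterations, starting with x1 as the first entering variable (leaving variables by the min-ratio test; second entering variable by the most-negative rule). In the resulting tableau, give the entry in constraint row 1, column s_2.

0

Ratio test on column x1 — row 1: 16/3 = 16/3; row 2: 6/3 = 2. Minimum is 2 at row 2 (s_2 leaves); pivot element 3.
Divide row 2 by 3; eliminate column x1 from the other rows.
Second iteration: most negative z-row entry is -1 in column x3, so x3 enters.
Ratio test on column x3 — row 1: entry -2 ≤ 0; row 2: 2/(2/3) = 3. Minimum is 3 at row 2 (x1 leaves); pivot element 2/3.
Divide row 2 by 2/3; eliminate column x3 from the other rows.
After both pivots, the entry at constraint row 1, column s_2 is 0.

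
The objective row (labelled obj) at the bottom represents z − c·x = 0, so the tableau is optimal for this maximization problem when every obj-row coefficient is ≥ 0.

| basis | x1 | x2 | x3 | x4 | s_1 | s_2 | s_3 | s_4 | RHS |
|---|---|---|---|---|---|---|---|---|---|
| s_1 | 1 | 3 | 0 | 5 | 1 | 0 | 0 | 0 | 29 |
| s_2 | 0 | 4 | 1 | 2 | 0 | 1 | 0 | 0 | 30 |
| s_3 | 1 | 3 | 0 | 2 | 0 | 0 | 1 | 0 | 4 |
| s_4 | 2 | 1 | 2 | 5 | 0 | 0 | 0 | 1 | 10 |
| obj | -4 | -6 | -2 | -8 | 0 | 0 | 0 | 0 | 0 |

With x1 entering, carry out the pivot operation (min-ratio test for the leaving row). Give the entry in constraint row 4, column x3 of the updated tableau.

2

Ratio test on column x1 — row 1: 29/1 = 29; row 2: entry 0 ≤ 0; row 3: 4/1 = 4; row 4: 10/2 = 5. Minimum is 4 at row 3 (s_3 leaves); pivot element 1.
Divide row 3 by 1; eliminate column x1 from the other rows.
Row 4 update in column x3: 2 − 2·0 = 2.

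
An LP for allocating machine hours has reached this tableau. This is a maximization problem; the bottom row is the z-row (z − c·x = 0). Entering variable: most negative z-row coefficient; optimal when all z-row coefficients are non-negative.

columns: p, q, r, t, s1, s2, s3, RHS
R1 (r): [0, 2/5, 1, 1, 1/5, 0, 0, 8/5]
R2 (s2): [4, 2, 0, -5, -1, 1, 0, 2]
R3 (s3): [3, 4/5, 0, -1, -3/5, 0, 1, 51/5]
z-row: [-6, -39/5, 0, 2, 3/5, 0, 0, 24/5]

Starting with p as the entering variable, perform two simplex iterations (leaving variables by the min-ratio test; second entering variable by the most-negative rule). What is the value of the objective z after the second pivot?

83/5

Ratio test on column p — row 1: entry 0 ≤ 0; row 2: 2/4 = 1/2; row 3: (51/5)/3 = 17/5. Minimum is 1/2 at row 2 (s2 leaves); pivot element 4.
Pivot on row 2; the z-row RHS becomes 24/5 − (-6)·(1/2) = 39/5.
Next entering variable (most negative z-row entry -11/2): t.
Ratio test on column t — row 1: (8/5)/1 = 8/5; row 2: entry -5/4 ≤ 0; row 3: (87/10)/(11/4) = 174/55. Minimum is 8/5 at row 1 (r leaves); pivot element 1.
After the second pivot the z-row RHS is 39/5 − (-11/2)·(8/5) = 83/5.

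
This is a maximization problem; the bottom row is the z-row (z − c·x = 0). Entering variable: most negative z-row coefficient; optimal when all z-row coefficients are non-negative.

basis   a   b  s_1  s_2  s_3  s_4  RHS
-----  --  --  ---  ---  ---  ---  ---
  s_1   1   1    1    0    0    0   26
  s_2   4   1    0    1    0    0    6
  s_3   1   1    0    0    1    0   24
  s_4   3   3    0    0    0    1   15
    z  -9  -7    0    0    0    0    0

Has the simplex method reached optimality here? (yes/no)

The z-row has a negative entry -9 in column a, so it is not optimal.

no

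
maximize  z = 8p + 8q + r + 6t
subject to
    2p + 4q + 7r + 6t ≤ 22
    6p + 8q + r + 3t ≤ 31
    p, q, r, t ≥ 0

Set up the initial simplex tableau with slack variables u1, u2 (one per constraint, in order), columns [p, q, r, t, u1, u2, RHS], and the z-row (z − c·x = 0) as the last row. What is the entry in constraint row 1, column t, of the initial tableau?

Constraint 1 has coefficient 6 on t.

6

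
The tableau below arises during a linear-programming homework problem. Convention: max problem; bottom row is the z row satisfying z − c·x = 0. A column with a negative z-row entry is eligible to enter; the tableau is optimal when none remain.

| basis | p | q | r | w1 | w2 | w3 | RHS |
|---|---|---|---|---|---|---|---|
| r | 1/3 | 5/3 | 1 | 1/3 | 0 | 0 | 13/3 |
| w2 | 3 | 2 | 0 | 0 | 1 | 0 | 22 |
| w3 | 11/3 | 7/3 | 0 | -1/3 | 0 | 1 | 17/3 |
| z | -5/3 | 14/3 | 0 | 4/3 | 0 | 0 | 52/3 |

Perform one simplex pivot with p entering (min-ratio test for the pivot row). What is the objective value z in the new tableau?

Ratio test on column p — row 1: (13/3)/(1/3) = 13; row 2: 22/3 = 22/3; row 3: (17/3)/(11/3) = 17/11. Minimum is 17/11 at row 3 (w3 leaves); pivot element 11/3.
Pivot on row 3; the z-row RHS becomes 52/3 − (-5/3)·(17/11) = 219/11.

219/11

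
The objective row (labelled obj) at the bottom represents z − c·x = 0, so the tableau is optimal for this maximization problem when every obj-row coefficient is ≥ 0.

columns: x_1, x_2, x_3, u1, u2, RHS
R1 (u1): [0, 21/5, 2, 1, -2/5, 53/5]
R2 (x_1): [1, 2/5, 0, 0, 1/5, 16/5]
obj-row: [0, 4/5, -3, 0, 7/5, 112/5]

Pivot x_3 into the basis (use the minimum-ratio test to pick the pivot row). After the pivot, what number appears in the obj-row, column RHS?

383/10

Ratio test on column x_3 — row 1: (53/5)/2 = 53/10; row 2: entry 0 ≤ 0. Minimum is 53/10 at row 1 (u1 leaves); pivot element 2.
Divide row 1 by 2; eliminate column x_3 from the other rows.
obj-row update in column RHS: 112/5 − (-3)·(53/10) = 383/10.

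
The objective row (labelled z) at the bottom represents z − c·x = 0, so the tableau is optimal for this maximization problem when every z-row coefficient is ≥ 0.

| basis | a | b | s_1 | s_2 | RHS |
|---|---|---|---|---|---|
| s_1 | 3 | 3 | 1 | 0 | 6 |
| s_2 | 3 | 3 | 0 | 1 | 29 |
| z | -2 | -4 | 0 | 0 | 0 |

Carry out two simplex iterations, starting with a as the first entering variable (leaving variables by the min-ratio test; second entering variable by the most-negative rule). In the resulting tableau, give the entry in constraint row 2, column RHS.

Ratio test on column a — row 1: 6/3 = 2; row 2: 29/3 = 29/3. Minimum is 2 at row 1 (s_1 leaves); pivot element 3.
Divide row 1 by 3; eliminate column a from the other rows.
Second iteration: most negative z-row entry is -2 in column b, so b enters.
Ratio test on column b — row 1: 2/1 = 2; row 2: entry 0 ≤ 0. Minimum is 2 at row 1 (a leaves); pivot element 1.
Divide row 1 by 1; eliminate column b from the other rows.
After both pivots, the entry at constraint row 2, column RHS is 23.

23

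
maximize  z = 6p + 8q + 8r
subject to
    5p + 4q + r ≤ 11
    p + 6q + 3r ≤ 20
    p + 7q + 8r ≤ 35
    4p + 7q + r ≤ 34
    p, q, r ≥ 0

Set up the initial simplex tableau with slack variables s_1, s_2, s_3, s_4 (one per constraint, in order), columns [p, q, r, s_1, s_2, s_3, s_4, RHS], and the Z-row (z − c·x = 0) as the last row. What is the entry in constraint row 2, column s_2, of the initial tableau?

Slack s_2 belongs to constraint 2; its column is the unit vector e_2, so the entry in row 2 is 1.

1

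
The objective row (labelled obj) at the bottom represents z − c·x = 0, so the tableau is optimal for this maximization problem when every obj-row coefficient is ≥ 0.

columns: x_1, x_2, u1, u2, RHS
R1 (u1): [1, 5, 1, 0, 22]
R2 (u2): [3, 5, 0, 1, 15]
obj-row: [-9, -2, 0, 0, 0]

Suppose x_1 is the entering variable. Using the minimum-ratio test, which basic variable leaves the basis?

u2

Column x_1 entries and ratios — u1: 22/1 = 22; u2: 15/3 = 5.
Smallest ratio is 5 in the row of u2, so u2 leaves.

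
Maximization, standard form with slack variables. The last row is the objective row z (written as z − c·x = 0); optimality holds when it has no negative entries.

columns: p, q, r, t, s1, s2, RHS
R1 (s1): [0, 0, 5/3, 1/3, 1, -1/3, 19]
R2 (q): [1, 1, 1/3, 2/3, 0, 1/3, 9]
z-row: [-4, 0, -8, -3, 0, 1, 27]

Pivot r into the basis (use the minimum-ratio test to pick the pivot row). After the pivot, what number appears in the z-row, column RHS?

591/5

Ratio test on column r — row 1: 19/(5/3) = 57/5; row 2: 9/(1/3) = 27. Minimum is 57/5 at row 1 (s1 leaves); pivot element 5/3.
Divide row 1 by 5/3; eliminate column r from the other rows.
z-row update in column RHS: 27 − (-8)·(57/5) = 591/5.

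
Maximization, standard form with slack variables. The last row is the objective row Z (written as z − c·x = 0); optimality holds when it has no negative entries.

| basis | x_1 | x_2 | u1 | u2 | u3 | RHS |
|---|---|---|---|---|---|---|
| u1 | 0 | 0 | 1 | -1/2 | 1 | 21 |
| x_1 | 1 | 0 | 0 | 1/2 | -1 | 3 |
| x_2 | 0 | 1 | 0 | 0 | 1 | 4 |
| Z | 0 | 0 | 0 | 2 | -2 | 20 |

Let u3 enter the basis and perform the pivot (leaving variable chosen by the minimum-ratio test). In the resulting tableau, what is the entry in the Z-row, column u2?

Ratio test on column u3 — row 1: 21/1 = 21; row 2: entry -1 ≤ 0; row 3: 4/1 = 4. Minimum is 4 at row 3 (x_2 leaves); pivot element 1.
Divide row 3 by 1; eliminate column u3 from the other rows.
Z-row update in column u2: 2 − (-2)·0 = 2.

2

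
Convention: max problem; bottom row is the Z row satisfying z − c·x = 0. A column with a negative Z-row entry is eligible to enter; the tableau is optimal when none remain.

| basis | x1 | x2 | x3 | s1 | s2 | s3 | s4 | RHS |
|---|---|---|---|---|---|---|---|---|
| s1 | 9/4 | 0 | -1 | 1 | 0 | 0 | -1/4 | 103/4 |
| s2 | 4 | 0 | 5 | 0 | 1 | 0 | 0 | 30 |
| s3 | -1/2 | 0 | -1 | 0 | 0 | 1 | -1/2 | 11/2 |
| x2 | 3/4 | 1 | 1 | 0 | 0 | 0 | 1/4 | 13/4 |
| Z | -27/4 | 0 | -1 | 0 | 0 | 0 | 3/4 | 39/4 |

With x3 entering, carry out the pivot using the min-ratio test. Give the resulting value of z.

13

Ratio test on column x3 — row 1: entry -1 ≤ 0; row 2: 30/5 = 6; row 3: entry -1 ≤ 0; row 4: (13/4)/1 = 13/4. Minimum is 13/4 at row 4 (x2 leaves); pivot element 1.
Pivot on row 4; the Z-row RHS becomes 39/4 − (-1)·(13/4) = 13.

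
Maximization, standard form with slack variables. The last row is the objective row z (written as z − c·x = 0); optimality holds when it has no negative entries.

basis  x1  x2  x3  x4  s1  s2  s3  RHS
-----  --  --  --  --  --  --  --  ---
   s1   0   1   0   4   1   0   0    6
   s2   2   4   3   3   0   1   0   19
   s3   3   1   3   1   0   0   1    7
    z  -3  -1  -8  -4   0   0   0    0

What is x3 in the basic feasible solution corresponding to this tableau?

0

x3 is not in the basis, so in the current basic feasible solution x3 = 0.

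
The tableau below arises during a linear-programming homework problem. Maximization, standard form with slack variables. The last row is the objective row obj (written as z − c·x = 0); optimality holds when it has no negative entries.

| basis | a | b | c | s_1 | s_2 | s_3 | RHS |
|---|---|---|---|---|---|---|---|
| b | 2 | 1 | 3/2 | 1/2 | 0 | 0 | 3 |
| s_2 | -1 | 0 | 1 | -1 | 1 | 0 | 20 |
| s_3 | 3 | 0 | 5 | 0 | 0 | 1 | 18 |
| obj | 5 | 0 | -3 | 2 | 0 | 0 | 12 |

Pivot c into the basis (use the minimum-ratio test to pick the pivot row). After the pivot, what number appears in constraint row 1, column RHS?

2

Ratio test on column c — row 1: 3/(3/2) = 2; row 2: 20/1 = 20; row 3: 18/5 = 18/5. Minimum is 2 at row 1 (b leaves); pivot element 3/2.
Divide row 1 by 3/2; eliminate column c from the other rows.
In the new row 1, the RHS entry is the old entry divided by the pivot: 3/(3/2) = 2.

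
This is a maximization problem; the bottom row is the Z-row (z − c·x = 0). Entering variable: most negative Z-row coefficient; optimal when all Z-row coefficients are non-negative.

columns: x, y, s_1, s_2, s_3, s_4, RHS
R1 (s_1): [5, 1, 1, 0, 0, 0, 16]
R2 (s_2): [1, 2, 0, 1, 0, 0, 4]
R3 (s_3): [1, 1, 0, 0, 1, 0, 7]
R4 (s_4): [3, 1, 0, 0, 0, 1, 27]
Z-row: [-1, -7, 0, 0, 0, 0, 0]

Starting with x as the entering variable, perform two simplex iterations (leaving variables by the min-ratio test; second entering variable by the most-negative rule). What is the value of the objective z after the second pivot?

Ratio test on column x — row 1: 16/5 = 16/5; row 2: 4/1 = 4; row 3: 7/1 = 7; row 4: 27/3 = 9. Minimum is 16/5 at row 1 (s_1 leaves); pivot element 5.
Pivot on row 1; the Z-row RHS becomes 0 − (-1)·(16/5) = 16/5.
Next entering variable (most negative Z-row entry -34/5): y.
Ratio test on column y — row 1: (16/5)/(1/5) = 16; row 2: (4/5)/(9/5) = 4/9; row 3: (19/5)/(4/5) = 19/4; row 4: (87/5)/(2/5) = 87/2. Minimum is 4/9 at row 2 (s_2 leaves); pivot element 9/5.
After the second pivot the Z-row RHS is 16/5 − (-34/5)·(4/9) = 56/9.

56/9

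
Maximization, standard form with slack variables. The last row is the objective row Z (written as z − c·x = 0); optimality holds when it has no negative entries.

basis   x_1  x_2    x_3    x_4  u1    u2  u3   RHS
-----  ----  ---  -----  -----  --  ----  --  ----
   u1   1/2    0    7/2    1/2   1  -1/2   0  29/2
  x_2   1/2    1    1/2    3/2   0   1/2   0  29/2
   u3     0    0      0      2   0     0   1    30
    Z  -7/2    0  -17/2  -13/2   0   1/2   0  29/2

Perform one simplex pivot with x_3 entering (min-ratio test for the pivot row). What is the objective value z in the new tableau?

Ratio test on column x_3 — row 1: (29/2)/(7/2) = 29/7; row 2: (29/2)/(1/2) = 29; row 3: entry 0 ≤ 0. Minimum is 29/7 at row 1 (u1 leaves); pivot element 7/2.
Pivot on row 1; the Z-row RHS becomes 29/2 − (-17/2)·(29/7) = 348/7.

348/7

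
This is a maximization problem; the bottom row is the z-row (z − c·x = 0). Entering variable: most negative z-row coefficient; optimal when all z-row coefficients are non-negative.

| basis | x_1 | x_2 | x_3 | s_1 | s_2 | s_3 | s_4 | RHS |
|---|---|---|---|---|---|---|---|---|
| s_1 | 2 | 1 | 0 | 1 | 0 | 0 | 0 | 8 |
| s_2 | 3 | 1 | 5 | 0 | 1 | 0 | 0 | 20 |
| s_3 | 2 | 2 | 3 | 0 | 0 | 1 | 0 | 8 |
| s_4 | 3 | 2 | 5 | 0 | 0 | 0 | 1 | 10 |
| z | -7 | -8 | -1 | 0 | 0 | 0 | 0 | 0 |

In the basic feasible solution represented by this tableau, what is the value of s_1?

s_1 is basic (row 1); its value is the RHS of that row, 8.

8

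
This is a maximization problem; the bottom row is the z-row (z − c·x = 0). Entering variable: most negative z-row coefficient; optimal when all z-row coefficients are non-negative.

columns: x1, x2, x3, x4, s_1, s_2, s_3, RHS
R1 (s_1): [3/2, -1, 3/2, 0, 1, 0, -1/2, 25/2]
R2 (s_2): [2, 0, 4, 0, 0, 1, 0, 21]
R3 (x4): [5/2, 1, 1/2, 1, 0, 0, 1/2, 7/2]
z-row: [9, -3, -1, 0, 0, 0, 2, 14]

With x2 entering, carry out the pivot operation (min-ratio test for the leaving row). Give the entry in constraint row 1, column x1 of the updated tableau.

4

Ratio test on column x2 — row 1: entry -1 ≤ 0; row 2: entry 0 ≤ 0; row 3: (7/2)/1 = 7/2. Minimum is 7/2 at row 3 (x4 leaves); pivot element 1.
Divide row 3 by 1; eliminate column x2 from the other rows.
Row 1 update in column x1: 3/2 − (-1)·(5/2) = 4.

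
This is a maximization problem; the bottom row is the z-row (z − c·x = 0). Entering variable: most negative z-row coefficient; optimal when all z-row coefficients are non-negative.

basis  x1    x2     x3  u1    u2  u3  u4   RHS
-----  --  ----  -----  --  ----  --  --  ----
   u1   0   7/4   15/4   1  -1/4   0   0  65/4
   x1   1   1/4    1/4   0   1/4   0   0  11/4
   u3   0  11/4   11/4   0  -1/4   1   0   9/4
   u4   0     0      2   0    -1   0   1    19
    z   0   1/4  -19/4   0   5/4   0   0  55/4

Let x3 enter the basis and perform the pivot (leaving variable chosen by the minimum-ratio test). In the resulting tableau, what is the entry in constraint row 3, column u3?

Ratio test on column x3 — row 1: (65/4)/(15/4) = 13/3; row 2: (11/4)/(1/4) = 11; row 3: (9/4)/(11/4) = 9/11; row 4: 19/2 = 19/2. Minimum is 9/11 at row 3 (u3 leaves); pivot element 11/4.
Divide row 3 by 11/4; eliminate column x3 from the other rows.
In the new row 3, the u3 entry is the old entry divided by the pivot: 1/(11/4) = 4/11.

4/11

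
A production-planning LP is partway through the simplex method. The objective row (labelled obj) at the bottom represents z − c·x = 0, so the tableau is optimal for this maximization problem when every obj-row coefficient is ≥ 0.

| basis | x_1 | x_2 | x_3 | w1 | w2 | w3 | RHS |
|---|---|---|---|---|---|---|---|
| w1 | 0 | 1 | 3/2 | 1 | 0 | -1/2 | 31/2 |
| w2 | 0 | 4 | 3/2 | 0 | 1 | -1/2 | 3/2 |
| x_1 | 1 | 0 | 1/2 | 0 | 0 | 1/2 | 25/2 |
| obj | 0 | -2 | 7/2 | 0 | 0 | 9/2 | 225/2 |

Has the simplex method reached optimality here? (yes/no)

no

The obj-row has a negative entry -2 in column x_2, so it is not optimal.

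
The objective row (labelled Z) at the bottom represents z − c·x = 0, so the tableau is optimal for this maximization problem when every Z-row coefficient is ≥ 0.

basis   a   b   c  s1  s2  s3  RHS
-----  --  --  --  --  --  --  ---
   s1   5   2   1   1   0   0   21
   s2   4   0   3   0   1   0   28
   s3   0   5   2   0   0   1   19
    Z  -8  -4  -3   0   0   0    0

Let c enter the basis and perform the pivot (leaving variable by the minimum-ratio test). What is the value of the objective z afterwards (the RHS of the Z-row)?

Ratio test on column c — row 1: 21/1 = 21; row 2: 28/3 = 28/3; row 3: 19/2 = 19/2. Minimum is 28/3 at row 2 (s2 leaves); pivot element 3.
Pivot on row 2; the Z-row RHS becomes 0 − (-3)·(28/3) = 28.

28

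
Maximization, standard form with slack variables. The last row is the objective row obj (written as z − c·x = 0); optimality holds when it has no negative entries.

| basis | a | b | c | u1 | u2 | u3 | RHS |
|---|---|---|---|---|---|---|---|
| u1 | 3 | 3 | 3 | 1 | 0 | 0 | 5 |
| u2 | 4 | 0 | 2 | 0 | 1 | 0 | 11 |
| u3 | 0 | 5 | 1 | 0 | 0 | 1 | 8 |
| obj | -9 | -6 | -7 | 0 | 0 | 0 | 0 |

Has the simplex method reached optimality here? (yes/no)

The obj-row has a negative entry -9 in column a, so it is not optimal.

no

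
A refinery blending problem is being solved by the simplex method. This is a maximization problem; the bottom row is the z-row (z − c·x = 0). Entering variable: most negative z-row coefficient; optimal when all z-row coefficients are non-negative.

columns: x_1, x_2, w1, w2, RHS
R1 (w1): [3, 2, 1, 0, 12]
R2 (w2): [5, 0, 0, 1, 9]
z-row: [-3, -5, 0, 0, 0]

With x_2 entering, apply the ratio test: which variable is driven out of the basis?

Column x_2 entries and ratios — w1: 12/2 = 6; w2: 0 ≤ 0, skip.
Smallest ratio is 6 in the row of w1, so w1 leaves.

w1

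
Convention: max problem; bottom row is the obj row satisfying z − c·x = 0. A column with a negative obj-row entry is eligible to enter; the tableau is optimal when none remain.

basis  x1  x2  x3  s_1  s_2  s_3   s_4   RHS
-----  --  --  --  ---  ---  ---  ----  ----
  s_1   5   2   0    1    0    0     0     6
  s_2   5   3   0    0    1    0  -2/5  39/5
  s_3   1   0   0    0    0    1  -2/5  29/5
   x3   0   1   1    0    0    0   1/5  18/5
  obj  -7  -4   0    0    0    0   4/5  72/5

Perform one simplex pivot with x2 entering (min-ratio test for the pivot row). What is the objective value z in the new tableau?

Ratio test on column x2 — row 1: 6/2 = 3; row 2: (39/5)/3 = 13/5; row 3: entry 0 ≤ 0; row 4: (18/5)/1 = 18/5. Minimum is 13/5 at row 2 (s_2 leaves); pivot element 3.
Pivot on row 2; the obj-row RHS becomes 72/5 − (-4)·(13/5) = 124/5.

124/5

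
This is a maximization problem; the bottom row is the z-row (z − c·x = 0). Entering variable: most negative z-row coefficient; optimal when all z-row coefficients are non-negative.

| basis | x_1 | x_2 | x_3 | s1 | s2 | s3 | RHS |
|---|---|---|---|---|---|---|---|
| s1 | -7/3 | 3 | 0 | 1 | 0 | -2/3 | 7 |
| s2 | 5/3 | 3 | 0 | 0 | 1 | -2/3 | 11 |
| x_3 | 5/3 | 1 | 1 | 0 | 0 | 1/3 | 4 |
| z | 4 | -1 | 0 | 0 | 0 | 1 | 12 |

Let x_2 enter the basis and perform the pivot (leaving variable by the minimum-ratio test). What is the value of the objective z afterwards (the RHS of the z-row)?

43/3

Ratio test on column x_2 — row 1: 7/3 = 7/3; row 2: 11/3 = 11/3; row 3: 4/1 = 4. Minimum is 7/3 at row 1 (s1 leaves); pivot element 3.
Pivot on row 1; the z-row RHS becomes 12 − (-1)·(7/3) = 43/3.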